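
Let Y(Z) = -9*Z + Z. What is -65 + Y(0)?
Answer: -65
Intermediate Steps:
Y(Z) = -8*Z
-65 + Y(0) = -65 - 8*0 = -65 + 0 = -65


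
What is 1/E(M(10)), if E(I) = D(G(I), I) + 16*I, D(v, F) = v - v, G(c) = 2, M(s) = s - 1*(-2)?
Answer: 1/192 ≈ 0.0052083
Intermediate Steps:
M(s) = 2 + s (M(s) = s + 2 = 2 + s)
D(v, F) = 0
E(I) = 16*I (E(I) = 0 + 16*I = 16*I)
1/E(M(10)) = 1/(16*(2 + 10)) = 1/(16*12) = 1/192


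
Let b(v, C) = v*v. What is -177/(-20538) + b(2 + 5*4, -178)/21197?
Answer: 414917/13192242 ≈ 0.031452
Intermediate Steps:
b(v, C) = v²
-177/(-20538) + b(2 + 5*4, -178)/21197 = -177/(-20538) + (2 + 5*4)²/21197 = -177*(-1/20538) + (2 + 20)²*(1/21197) = 59/6846 + 22²*(1/21197) = 59/6846 + 484*(1/21197) = 59/6846 + 44/1927 = 414917/13192242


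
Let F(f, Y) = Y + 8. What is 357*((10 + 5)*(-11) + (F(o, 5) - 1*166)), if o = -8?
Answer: -113526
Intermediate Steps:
F(f, Y) = 8 + Y
357*((10 + 5)*(-11) + (F(o, 5) - 1*166)) = 357*((10 + 5)*(-11) + ((8 + 5) - 1*166)) = 357*(15*(-11) + (13 - 166)) = 357*(-165 - 153) = 357*(-318) = -113526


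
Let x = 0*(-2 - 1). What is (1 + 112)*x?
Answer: 0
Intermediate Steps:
x = 0 (x = 0*(-3) = 0)
(1 + 112)*x = (1 + 112)*0 = 113*0 = 0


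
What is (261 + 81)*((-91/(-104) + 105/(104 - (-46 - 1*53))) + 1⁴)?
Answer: 94905/116 ≈ 818.15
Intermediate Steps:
(261 + 81)*((-91/(-104) + 105/(104 - (-46 - 1*53))) + 1⁴) = 342*((-91*(-1/104) + 105/(104 - (-46 - 53))) + 1) = 342*((7/8 + 105/(104 - 1*(-99))) + 1) = 342*((7/8 + 105/(104 + 99)) + 1) = 342*((7/8 + 105/203) + 1) = 342*((7/8 + 105*(1/203)) + 1) = 342*((7/8 + 15/29) + 1) = 342*(323/232 + 1) = 342*(555/232) = 94905/116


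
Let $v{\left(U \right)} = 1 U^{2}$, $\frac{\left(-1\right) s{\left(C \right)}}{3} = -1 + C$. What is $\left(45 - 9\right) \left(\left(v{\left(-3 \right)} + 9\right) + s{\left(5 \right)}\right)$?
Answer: $216$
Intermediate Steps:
$s{\left(C \right)} = 3 - 3 C$ ($s{\left(C \right)} = - 3 \left(-1 + C\right) = 3 - 3 C$)
$v{\left(U \right)} = U^{2}$
$\left(45 - 9\right) \left(\left(v{\left(-3 \right)} + 9\right) + s{\left(5 \right)}\right) = \left(45 - 9\right) \left(\left(\left(-3\right)^{2} + 9\right) + \left(3 - 15\right)\right) = 36 \left(\left(9 + 9\right) + \left(3 - 15\right)\right) = 36 \left(18 - 12\right) = 36 \cdot 6 = 216$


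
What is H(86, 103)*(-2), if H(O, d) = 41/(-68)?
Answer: 41/34 ≈ 1.2059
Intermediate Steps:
H(O, d) = -41/68 (H(O, d) = 41*(-1/68) = -41/68)
H(86, 103)*(-2) = -41/68*(-2) = 41/34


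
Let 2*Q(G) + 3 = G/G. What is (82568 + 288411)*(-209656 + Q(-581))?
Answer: -77778344203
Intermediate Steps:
Q(G) = -1 (Q(G) = -3/2 + (G/G)/2 = -3/2 + (½)*1 = -3/2 + ½ = -1)
(82568 + 288411)*(-209656 + Q(-581)) = (82568 + 288411)*(-209656 - 1) = 370979*(-209657) = -77778344203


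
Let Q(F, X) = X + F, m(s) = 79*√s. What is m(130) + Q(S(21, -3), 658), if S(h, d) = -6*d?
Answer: 676 + 79*√130 ≈ 1576.7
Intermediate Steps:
Q(F, X) = F + X
m(130) + Q(S(21, -3), 658) = 79*√130 + (-6*(-3) + 658) = 79*√130 + (18 + 658) = 79*√130 + 676 = 676 + 79*√130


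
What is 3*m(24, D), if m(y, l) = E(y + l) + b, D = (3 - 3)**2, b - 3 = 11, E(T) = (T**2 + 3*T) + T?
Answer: 2058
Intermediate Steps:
E(T) = T**2 + 4*T
b = 14 (b = 3 + 11 = 14)
D = 0 (D = 0**2 = 0)
m(y, l) = 14 + (l + y)*(4 + l + y) (m(y, l) = (y + l)*(4 + (y + l)) + 14 = (l + y)*(4 + (l + y)) + 14 = (l + y)*(4 + l + y) + 14 = 14 + (l + y)*(4 + l + y))
3*m(24, D) = 3*(14 + (0 + 24)*(4 + 0 + 24)) = 3*(14 + 24*28) = 3*(14 + 672) = 3*686 = 2058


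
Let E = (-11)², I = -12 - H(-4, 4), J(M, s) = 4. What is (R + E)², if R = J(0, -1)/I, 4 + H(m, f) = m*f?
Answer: 59049/4 ≈ 14762.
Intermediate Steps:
H(m, f) = -4 + f*m (H(m, f) = -4 + m*f = -4 + f*m)
I = 8 (I = -12 - (-4 + 4*(-4)) = -12 - (-4 - 16) = -12 - 1*(-20) = -12 + 20 = 8)
E = 121
R = ½ (R = 4/8 = (⅛)*4 = ½ ≈ 0.50000)
(R + E)² = (½ + 121)² = (243/2)² = 59049/4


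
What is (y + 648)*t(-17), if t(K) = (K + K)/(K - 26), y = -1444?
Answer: -27064/43 ≈ -629.40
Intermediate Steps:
t(K) = 2*K/(-26 + K) (t(K) = (2*K)/(-26 + K) = 2*K/(-26 + K))
(y + 648)*t(-17) = (-1444 + 648)*(2*(-17)/(-26 - 17)) = -1592*(-17)/(-43) = -1592*(-17)*(-1)/43 = -796*34/43 = -27064/43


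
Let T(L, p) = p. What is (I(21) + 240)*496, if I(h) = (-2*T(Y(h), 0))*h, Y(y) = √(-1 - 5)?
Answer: 119040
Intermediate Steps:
Y(y) = I*√6 (Y(y) = √(-6) = I*√6)
I(h) = 0 (I(h) = (-2*0)*h = 0*h = 0)
(I(21) + 240)*496 = (0 + 240)*496 = 240*496 = 119040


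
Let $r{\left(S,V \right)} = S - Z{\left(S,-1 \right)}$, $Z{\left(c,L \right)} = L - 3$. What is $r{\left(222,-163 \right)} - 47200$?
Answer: $-46974$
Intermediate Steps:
$Z{\left(c,L \right)} = -3 + L$
$r{\left(S,V \right)} = 4 + S$ ($r{\left(S,V \right)} = S - \left(-3 - 1\right) = S - -4 = S + 4 = 4 + S$)
$r{\left(222,-163 \right)} - 47200 = \left(4 + 222\right) - 47200 = 226 - 47200 = -46974$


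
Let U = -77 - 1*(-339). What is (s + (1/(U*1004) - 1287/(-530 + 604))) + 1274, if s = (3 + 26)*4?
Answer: 13359287289/9732776 ≈ 1372.6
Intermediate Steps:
s = 116 (s = 29*4 = 116)
U = 262 (U = -77 + 339 = 262)
(s + (1/(U*1004) - 1287/(-530 + 604))) + 1274 = (116 + (1/(262*1004) - 1287/(-530 + 604))) + 1274 = (116 + ((1/262)*(1/1004) - 1287/74)) + 1274 = (116 + (1/263048 - 1287*1/74)) + 1274 = (116 + (1/263048 - 1287/74)) + 1274 = (116 - 169271351/9732776) + 1274 = 959730665/9732776 + 1274 = 13359287289/9732776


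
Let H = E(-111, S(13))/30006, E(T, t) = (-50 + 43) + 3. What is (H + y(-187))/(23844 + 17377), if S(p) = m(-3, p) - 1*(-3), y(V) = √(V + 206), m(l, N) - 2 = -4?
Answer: -2/618438663 + √19/41221 ≈ 0.00010574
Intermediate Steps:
m(l, N) = -2 (m(l, N) = 2 - 4 = -2)
y(V) = √(206 + V)
S(p) = 1 (S(p) = -2 - 1*(-3) = -2 + 3 = 1)
E(T, t) = -4 (E(T, t) = -7 + 3 = -4)
H = -2/15003 (H = -4/30006 = -4*1/30006 = -2/15003 ≈ -0.00013331)
(H + y(-187))/(23844 + 17377) = (-2/15003 + √(206 - 187))/(23844 + 17377) = (-2/15003 + √19)/41221 = (-2/15003 + √19)*(1/41221) = -2/618438663 + √19/41221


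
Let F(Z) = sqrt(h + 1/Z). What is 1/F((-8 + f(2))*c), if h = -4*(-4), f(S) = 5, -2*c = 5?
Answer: sqrt(30)/22 ≈ 0.24896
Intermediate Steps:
c = -5/2 (c = -1/2*5 = -5/2 ≈ -2.5000)
h = 16
F(Z) = sqrt(16 + 1/Z)
1/F((-8 + f(2))*c) = 1/(sqrt(16 + 1/((-8 + 5)*(-5/2)))) = 1/(sqrt(16 + 1/(-3*(-5/2)))) = 1/(sqrt(16 + 1/(15/2))) = 1/(sqrt(16 + 2/15)) = 1/(sqrt(242/15)) = 1/(11*sqrt(30)/15) = sqrt(30)/22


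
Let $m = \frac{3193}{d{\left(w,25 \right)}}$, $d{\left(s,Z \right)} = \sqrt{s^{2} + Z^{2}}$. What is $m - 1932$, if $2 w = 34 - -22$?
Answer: $-1932 + \frac{3193 \sqrt{1409}}{1409} \approx -1846.9$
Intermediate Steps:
$w = 28$ ($w = \frac{34 - -22}{2} = \frac{34 + 22}{2} = \frac{1}{2} \cdot 56 = 28$)
$d{\left(s,Z \right)} = \sqrt{Z^{2} + s^{2}}$
$m = \frac{3193 \sqrt{1409}}{1409}$ ($m = \frac{3193}{\sqrt{25^{2} + 28^{2}}} = \frac{3193}{\sqrt{625 + 784}} = \frac{3193}{\sqrt{1409}} = 3193 \frac{\sqrt{1409}}{1409} = \frac{3193 \sqrt{1409}}{1409} \approx 85.063$)
$m - 1932 = \frac{3193 \sqrt{1409}}{1409} - 1932 = -1932 + \frac{3193 \sqrt{1409}}{1409}$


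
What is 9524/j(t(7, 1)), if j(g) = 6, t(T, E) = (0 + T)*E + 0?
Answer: 4762/3 ≈ 1587.3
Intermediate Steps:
t(T, E) = E*T (t(T, E) = T*E + 0 = E*T + 0 = E*T)
9524/j(t(7, 1)) = 9524/6 = 9524*(1/6) = 4762/3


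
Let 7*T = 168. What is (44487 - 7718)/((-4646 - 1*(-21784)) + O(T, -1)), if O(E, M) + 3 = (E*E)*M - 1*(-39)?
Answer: 36769/16598 ≈ 2.2153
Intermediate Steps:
T = 24 (T = (⅐)*168 = 24)
O(E, M) = 36 + M*E² (O(E, M) = -3 + ((E*E)*M - 1*(-39)) = -3 + (E²*M + 39) = -3 + (M*E² + 39) = -3 + (39 + M*E²) = 36 + M*E²)
(44487 - 7718)/((-4646 - 1*(-21784)) + O(T, -1)) = (44487 - 7718)/((-4646 - 1*(-21784)) + (36 - 1*24²)) = 36769/((-4646 + 21784) + (36 - 1*576)) = 36769/(17138 + (36 - 576)) = 36769/(17138 - 540) = 36769/16598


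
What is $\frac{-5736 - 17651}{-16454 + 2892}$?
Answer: $\frac{23387}{13562} \approx 1.7245$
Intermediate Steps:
$\frac{-5736 - 17651}{-16454 + 2892} = \frac{-5736 - 17651}{-13562} = \left(-23387\right) \left(- \frac{1}{13562}\right) = \frac{23387}{13562}$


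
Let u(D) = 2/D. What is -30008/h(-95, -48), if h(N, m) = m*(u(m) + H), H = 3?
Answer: 15004/71 ≈ 211.32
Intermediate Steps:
h(N, m) = m*(3 + 2/m) (h(N, m) = m*(2/m + 3) = m*(3 + 2/m))
-30008/h(-95, -48) = -30008/(2 + 3*(-48)) = -30008/(2 - 144) = -30008/(-142) = -30008*(-1/142) = 15004/71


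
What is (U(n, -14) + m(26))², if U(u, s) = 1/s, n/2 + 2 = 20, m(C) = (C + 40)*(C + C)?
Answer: 2308514209/196 ≈ 1.1778e+7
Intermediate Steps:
m(C) = 2*C*(40 + C) (m(C) = (40 + C)*(2*C) = 2*C*(40 + C))
n = 36 (n = -4 + 2*20 = -4 + 40 = 36)
(U(n, -14) + m(26))² = (1/(-14) + 2*26*(40 + 26))² = (-1/14 + 2*26*66)² = (-1/14 + 3432)² = (48047/14)² = 2308514209/196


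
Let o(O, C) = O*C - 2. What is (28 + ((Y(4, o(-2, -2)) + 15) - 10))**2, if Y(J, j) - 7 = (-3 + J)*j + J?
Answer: 2116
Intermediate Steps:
o(O, C) = -2 + C*O (o(O, C) = C*O - 2 = -2 + C*O)
Y(J, j) = 7 + J + j*(-3 + J) (Y(J, j) = 7 + ((-3 + J)*j + J) = 7 + (j*(-3 + J) + J) = 7 + (J + j*(-3 + J)) = 7 + J + j*(-3 + J))
(28 + ((Y(4, o(-2, -2)) + 15) - 10))**2 = (28 + (((7 + 4 - 3*(-2 - 2*(-2)) + 4*(-2 - 2*(-2))) + 15) - 10))**2 = (28 + (((7 + 4 - 3*(-2 + 4) + 4*(-2 + 4)) + 15) - 10))**2 = (28 + (((7 + 4 - 3*2 + 4*2) + 15) - 10))**2 = (28 + (((7 + 4 - 6 + 8) + 15) - 10))**2 = (28 + ((13 + 15) - 10))**2 = (28 + (28 - 10))**2 = (28 + 18)**2 = 46**2 = 2116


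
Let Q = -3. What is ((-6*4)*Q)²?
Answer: 5184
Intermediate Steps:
((-6*4)*Q)² = (-6*4*(-3))² = (-24*(-3))² = 72² = 5184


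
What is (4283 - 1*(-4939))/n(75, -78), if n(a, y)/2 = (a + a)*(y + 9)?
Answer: -1537/3450 ≈ -0.44551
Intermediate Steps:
n(a, y) = 4*a*(9 + y) (n(a, y) = 2*((a + a)*(y + 9)) = 2*((2*a)*(9 + y)) = 2*(2*a*(9 + y)) = 4*a*(9 + y))
(4283 - 1*(-4939))/n(75, -78) = (4283 - 1*(-4939))/((4*75*(9 - 78))) = (4283 + 4939)/((4*75*(-69))) = 9222/(-20700) = 9222*(-1/20700) = -1537/3450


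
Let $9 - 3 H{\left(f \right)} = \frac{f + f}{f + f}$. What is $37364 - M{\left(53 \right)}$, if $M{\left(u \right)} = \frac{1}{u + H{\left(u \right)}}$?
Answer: $\frac{6239785}{167} \approx 37364.0$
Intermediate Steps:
$H{\left(f \right)} = \frac{8}{3}$ ($H{\left(f \right)} = 3 - \frac{\left(f + f\right) \frac{1}{f + f}}{3} = 3 - \frac{2 f \frac{1}{2 f}}{3} = 3 - \frac{1}{3} = \frac{8}{3}$)
$M{\left(u \right)} = \frac{1}{\frac{8}{3} + u}$ ($M{\left(u \right)} = \frac{1}{u + \frac{8}{3}} = \frac{1}{\frac{8}{3} + u}$)
$37364 - M{\left(53 \right)} = 37364 - \frac{3}{8 + 3 \cdot 53} = 37364 - \frac{3}{8 + 159} = 37364 - \frac{3}{167} = \frac{6239785}{167}$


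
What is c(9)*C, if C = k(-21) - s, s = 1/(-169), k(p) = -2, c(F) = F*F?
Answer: -27297/169 ≈ -161.52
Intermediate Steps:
c(F) = F²
s = -1/169 ≈ -0.0059172
C = -337/169 (C = -2 - 1*(-1/169) = -2 + 1/169 = -337/169 ≈ -1.9941)
c(9)*C = 9²*(-337/169) = 81*(-337/169) = -27297/169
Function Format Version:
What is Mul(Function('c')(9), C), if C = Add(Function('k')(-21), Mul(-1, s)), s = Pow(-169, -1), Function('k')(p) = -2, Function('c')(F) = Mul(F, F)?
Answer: Rational(-27297, 169) ≈ -161.52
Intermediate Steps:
Function('c')(F) = Pow(F, 2)
s = Rational(-1, 169) ≈ -0.0059172
C = Rational(-337, 169) (C = Add(-2, Mul(-1, Rational(-1, 169))) = Add(-2, Rational(1, 169)) = Rational(-337, 169) ≈ -1.9941)
Mul(Function('c')(9), C) = Mul(Pow(9, 2), Rational(-337, 169)) = Mul(81, Rational(-337, 169)) = Rational(-27297, 169)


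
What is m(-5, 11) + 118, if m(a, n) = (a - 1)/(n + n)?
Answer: 1295/11 ≈ 117.73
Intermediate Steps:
m(a, n) = (-1 + a)/(2*n) (m(a, n) = (-1 + a)/((2*n)) = (-1 + a)*(1/(2*n)) = (-1 + a)/(2*n))
m(-5, 11) + 118 = (½)*(-1 - 5)/11 + 118 = (½)*(1/11)*(-6) + 118 = -3/11 + 118 = 1295/11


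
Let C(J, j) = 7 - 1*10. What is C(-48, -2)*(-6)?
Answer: 18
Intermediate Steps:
C(J, j) = -3 (C(J, j) = 7 - 10 = -3)
C(-48, -2)*(-6) = -3*(-6) = 18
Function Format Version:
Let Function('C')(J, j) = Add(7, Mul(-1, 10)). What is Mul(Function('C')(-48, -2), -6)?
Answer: 18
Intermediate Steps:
Function('C')(J, j) = -3 (Function('C')(J, j) = Add(7, -10) = -3)
Mul(Function('C')(-48, -2), -6) = Mul(-3, -6) = 18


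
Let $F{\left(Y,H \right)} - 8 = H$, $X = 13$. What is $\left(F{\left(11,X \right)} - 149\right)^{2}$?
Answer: $16384$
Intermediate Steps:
$F{\left(Y,H \right)} = 8 + H$
$\left(F{\left(11,X \right)} - 149\right)^{2} = \left(\left(8 + 13\right) - 149\right)^{2} = \left(21 - 149\right)^{2} = \left(-128\right)^{2} = 16384$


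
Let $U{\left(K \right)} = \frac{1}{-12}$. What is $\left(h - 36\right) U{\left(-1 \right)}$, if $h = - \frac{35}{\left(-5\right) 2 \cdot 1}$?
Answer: $\frac{65}{24} \approx 2.7083$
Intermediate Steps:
$U{\left(K \right)} = - \frac{1}{12}$
$h = \frac{7}{2}$ ($h = - \frac{35}{\left(-10\right) 1} = - \frac{35}{-10} = \left(-35\right) \left(- \frac{1}{10}\right) = \frac{7}{2} \approx 3.5$)
$\left(h - 36\right) U{\left(-1 \right)} = \left(\frac{7}{2} - 36\right) \left(- \frac{1}{12}\right) = \left(- \frac{65}{2}\right) \left(- \frac{1}{12}\right) = \frac{65}{24}$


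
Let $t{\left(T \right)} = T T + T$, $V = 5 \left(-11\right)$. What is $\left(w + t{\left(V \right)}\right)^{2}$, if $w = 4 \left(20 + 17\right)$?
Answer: $9721924$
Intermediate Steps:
$V = -55$
$t{\left(T \right)} = T + T^{2}$ ($t{\left(T \right)} = T^{2} + T = T + T^{2}$)
$w = 148$ ($w = 4 \cdot 37 = 148$)
$\left(w + t{\left(V \right)}\right)^{2} = \left(148 - 55 \left(1 - 55\right)\right)^{2} = \left(148 - -2970\right)^{2} = \left(148 + 2970\right)^{2} = 3118^{2} = 9721924$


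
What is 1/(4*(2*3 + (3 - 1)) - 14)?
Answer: 1/18 ≈ 0.055556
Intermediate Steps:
1/(4*(2*3 + (3 - 1)) - 14) = 1/(4*(6 + 2) - 14) = 1/(4*8 - 14) = 1/(32 - 14) = 1/18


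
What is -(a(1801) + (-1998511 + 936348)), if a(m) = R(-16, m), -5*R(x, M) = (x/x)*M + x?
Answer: 1062520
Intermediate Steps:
R(x, M) = -M/5 - x/5 (R(x, M) = -((x/x)*M + x)/5 = -(1*M + x)/5 = -(M + x)/5 = -M/5 - x/5)
a(m) = 16/5 - m/5 (a(m) = -m/5 - ⅕*(-16) = -m/5 + 16/5 = 16/5 - m/5)
-(a(1801) + (-1998511 + 936348)) = -((16/5 - ⅕*1801) + (-1998511 + 936348)) = -((16/5 - 1801/5) - 1062163) = -(-357 - 1062163) = -1*(-1062520) = 1062520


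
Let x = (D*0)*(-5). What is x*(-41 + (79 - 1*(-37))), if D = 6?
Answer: 0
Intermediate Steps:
x = 0 (x = (6*0)*(-5) = 0*(-5) = 0)
x*(-41 + (79 - 1*(-37))) = 0*(-41 + (79 - 1*(-37))) = 0*(-41 + (79 + 37)) = 0*(-41 + 116) = 0*75 = 0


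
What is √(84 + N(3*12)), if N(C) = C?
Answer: 2*√30 ≈ 10.954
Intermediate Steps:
√(84 + N(3*12)) = √(84 + 3*12) = √(84 + 36) = √120 = 2*√30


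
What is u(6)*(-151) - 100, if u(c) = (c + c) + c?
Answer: -2818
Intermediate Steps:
u(c) = 3*c (u(c) = 2*c + c = 3*c)
u(6)*(-151) - 100 = (3*6)*(-151) - 100 = 18*(-151) - 100 = -2718 - 100 = -2818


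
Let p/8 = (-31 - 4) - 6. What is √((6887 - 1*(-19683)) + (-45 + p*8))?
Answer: √23901 ≈ 154.60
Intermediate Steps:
p = -328 (p = 8*((-31 - 4) - 6) = 8*(-35 - 6) = 8*(-41) = -328)
√((6887 - 1*(-19683)) + (-45 + p*8)) = √((6887 - 1*(-19683)) + (-45 - 328*8)) = √((6887 + 19683) + (-45 - 2624)) = √(26570 - 2669) = √23901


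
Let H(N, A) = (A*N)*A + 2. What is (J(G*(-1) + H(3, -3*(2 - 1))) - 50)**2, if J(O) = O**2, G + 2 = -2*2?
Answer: 1380625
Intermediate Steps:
G = -6 (G = -2 - 2*2 = -2 - 4 = -6)
H(N, A) = 2 + N*A**2 (H(N, A) = N*A**2 + 2 = 2 + N*A**2)
(J(G*(-1) + H(3, -3*(2 - 1))) - 50)**2 = ((-6*(-1) + (2 + 3*(-3*(2 - 1))**2))**2 - 50)**2 = ((6 + (2 + 3*(-3*1)**2))**2 - 50)**2 = ((6 + (2 + 3*(-3)**2))**2 - 50)**2 = ((6 + (2 + 3*9))**2 - 50)**2 = ((6 + (2 + 27))**2 - 50)**2 = ((6 + 29)**2 - 50)**2 = (35**2 - 50)**2 = (1225 - 50)**2 = 1175**2 = 1380625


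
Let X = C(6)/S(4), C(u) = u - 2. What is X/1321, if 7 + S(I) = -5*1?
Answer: -1/3963 ≈ -0.00025233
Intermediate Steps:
C(u) = -2 + u
S(I) = -12 (S(I) = -7 - 5*1 = -7 - 5 = -12)
X = -⅓ (X = (-2 + 6)/(-12) = 4*(-1/12) = -⅓ ≈ -0.33333)
X/1321 = -⅓/1321 = -⅓*1/1321 = -1/3963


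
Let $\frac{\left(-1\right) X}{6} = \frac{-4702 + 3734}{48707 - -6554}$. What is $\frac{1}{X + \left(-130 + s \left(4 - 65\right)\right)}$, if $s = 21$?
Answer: $- \frac{55261}{77967463} \approx -0.00070877$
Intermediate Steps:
$X = \frac{5808}{55261}$ ($X = - 6 \frac{-4702 + 3734}{48707 - -6554} = - 6 \left(- \frac{968}{48707 + 6554}\right) = - 6 \left(- \frac{968}{55261}\right) = - 6 \left(\left(-968\right) \frac{1}{55261}\right) = \left(-6\right) \left(- \frac{968}{55261}\right) = \frac{5808}{55261} \approx 0.1051$)
$\frac{1}{X + \left(-130 + s \left(4 - 65\right)\right)} = \frac{1}{\frac{5808}{55261} + \left(-130 + 21 \left(4 - 65\right)\right)} = \frac{1}{\frac{5808}{55261} + \left(-130 + 21 \left(-61\right)\right)} = \frac{1}{\frac{5808}{55261} - 1411} = \frac{1}{- \frac{77967463}{55261}} = - \frac{55261}{77967463}$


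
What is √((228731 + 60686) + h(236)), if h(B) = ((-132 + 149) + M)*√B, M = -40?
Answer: √(289417 - 46*√59) ≈ 537.65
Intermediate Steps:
h(B) = -23*√B (h(B) = ((-132 + 149) - 40)*√B = (17 - 40)*√B = -23*√B)
√((228731 + 60686) + h(236)) = √((228731 + 60686) - 46*√59) = √(289417 - 46*√59)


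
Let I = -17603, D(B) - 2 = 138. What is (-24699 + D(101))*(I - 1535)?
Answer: 470010142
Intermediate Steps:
D(B) = 140 (D(B) = 2 + 138 = 140)
(-24699 + D(101))*(I - 1535) = (-24699 + 140)*(-17603 - 1535) = -24559*(-19138) = 470010142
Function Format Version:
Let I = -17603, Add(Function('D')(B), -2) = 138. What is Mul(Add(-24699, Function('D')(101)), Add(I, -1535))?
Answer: 470010142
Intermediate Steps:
Function('D')(B) = 140 (Function('D')(B) = Add(2, 138) = 140)
Mul(Add(-24699, Function('D')(101)), Add(I, -1535)) = Mul(Add(-24699, 140), Add(-17603, -1535)) = Mul(-24559, -19138) = 470010142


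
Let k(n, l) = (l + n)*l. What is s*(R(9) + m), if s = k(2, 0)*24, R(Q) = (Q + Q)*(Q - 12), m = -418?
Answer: 0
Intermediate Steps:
k(n, l) = l*(l + n)
R(Q) = 2*Q*(-12 + Q) (R(Q) = (2*Q)*(-12 + Q) = 2*Q*(-12 + Q))
s = 0 (s = (0*(0 + 2))*24 = (0*2)*24 = 0*24 = 0)
s*(R(9) + m) = 0*(2*9*(-12 + 9) - 418) = 0*(2*9*(-3) - 418) = 0*(-54 - 418) = 0*(-472) = 0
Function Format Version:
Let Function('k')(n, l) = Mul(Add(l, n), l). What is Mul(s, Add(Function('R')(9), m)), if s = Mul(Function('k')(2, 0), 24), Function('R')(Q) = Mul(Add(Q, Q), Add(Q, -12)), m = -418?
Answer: 0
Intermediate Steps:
Function('k')(n, l) = Mul(l, Add(l, n))
Function('R')(Q) = Mul(2, Q, Add(-12, Q)) (Function('R')(Q) = Mul(Mul(2, Q), Add(-12, Q)) = Mul(2, Q, Add(-12, Q)))
s = 0 (s = Mul(Mul(0, Add(0, 2)), 24) = Mul(Mul(0, 2), 24) = Mul(0, 24) = 0)
Mul(s, Add(Function('R')(9), m)) = Mul(0, Add(Mul(2, 9, Add(-12, 9)), -418)) = Mul(0, Add(Mul(2, 9, -3), -418)) = Mul(0, Add(-54, -418)) = Mul(0, -472) = 0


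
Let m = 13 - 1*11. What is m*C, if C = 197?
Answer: 394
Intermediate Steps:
m = 2 (m = 13 - 11 = 2)
m*C = 2*197 = 394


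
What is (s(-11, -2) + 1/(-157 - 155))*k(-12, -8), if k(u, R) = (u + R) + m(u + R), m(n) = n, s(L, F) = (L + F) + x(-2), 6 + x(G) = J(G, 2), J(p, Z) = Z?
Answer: 26525/39 ≈ 680.13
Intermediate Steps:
x(G) = -4 (x(G) = -6 + 2 = -4)
s(L, F) = -4 + F + L (s(L, F) = (L + F) - 4 = (F + L) - 4 = -4 + F + L)
k(u, R) = 2*R + 2*u (k(u, R) = (u + R) + (u + R) = (R + u) + (R + u) = 2*R + 2*u)
(s(-11, -2) + 1/(-157 - 155))*k(-12, -8) = ((-4 - 2 - 11) + 1/(-157 - 155))*(2*(-8) + 2*(-12)) = (-17 + 1/(-312))*(-16 - 24) = (-17 - 1/312)*(-40) = -5305/312*(-40) = 26525/39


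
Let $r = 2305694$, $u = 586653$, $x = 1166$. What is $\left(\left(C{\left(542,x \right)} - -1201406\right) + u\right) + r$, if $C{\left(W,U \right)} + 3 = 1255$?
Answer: $4095005$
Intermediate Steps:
$C{\left(W,U \right)} = 1252$ ($C{\left(W,U \right)} = -3 + 1255 = 1252$)
$\left(\left(C{\left(542,x \right)} - -1201406\right) + u\right) + r = \left(\left(1252 - -1201406\right) + 586653\right) + 2305694 = \left(\left(1252 + 1201406\right) + 586653\right) + 2305694 = \left(1202658 + 586653\right) + 2305694 = 1789311 + 2305694 = 4095005$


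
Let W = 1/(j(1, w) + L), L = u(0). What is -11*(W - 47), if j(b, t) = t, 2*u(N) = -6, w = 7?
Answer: 2057/4 ≈ 514.25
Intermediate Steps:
u(N) = -3 (u(N) = (½)*(-6) = -3)
L = -3
W = ¼ (W = 1/(7 - 3) = 1/4 = ¼ ≈ 0.25000)
-11*(W - 47) = -11*(¼ - 47) = -11*(-187/4) = 2057/4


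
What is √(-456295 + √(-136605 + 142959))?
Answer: √(-456295 + 3*√706) ≈ 675.44*I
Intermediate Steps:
√(-456295 + √(-136605 + 142959)) = √(-456295 + √6354) = √(-456295 + 3*√706)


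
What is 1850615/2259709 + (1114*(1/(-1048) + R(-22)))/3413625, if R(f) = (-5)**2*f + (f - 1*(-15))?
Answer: 858514318543873/1347343582268500 ≈ 0.63719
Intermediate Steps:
R(f) = 15 + 26*f (R(f) = 25*f + (f + 15) = 25*f + (15 + f) = 15 + 26*f)
1850615/2259709 + (1114*(1/(-1048) + R(-22)))/3413625 = 1850615/2259709 + (1114*(1/(-1048) + (15 + 26*(-22))))/3413625 = 1850615*(1/2259709) + (1114*(-1/1048 + (15 - 572)))*(1/3413625) = 1850615/2259709 + (1114*(-1/1048 - 557))*(1/3413625) = 1850615/2259709 + (1114*(-583737/1048))*(1/3413625) = 1850615/2259709 - 325141509/524*1/3413625 = 1850615/2259709 - 108380503/596246500 = 858514318543873/1347343582268500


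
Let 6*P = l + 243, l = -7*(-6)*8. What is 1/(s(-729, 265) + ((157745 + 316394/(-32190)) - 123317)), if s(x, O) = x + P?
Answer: 32190/1087560751 ≈ 2.9598e-5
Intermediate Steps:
l = 336 (l = 42*8 = 336)
P = 193/2 (P = (336 + 243)/6 = (1/6)*579 = 193/2 ≈ 96.500)
s(x, O) = 193/2 + x (s(x, O) = x + 193/2 = 193/2 + x)
1/(s(-729, 265) + ((157745 + 316394/(-32190)) - 123317)) = 1/((193/2 - 729) + ((157745 + 316394/(-32190)) - 123317)) = 1/(-1265/2 + ((157745 + 316394*(-1/32190)) - 123317)) = 1/(-1265/2 + ((157745 - 158197/16095) - 123317)) = 1/(-1265/2 + (2538747578/16095 - 123317)) = 1/(-1265/2 + 553960463/16095) = 1/(1087560751/32190) = 32190/1087560751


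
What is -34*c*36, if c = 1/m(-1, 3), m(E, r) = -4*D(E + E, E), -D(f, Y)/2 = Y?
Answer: 153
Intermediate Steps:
D(f, Y) = -2*Y
m(E, r) = 8*E (m(E, r) = -(-8)*E = 8*E)
c = -⅛ (c = 1/(8*(-1)) = 1/(-8) = -⅛ ≈ -0.12500)
-34*c*36 = -34*(-⅛)*36 = (17/4)*36 = 153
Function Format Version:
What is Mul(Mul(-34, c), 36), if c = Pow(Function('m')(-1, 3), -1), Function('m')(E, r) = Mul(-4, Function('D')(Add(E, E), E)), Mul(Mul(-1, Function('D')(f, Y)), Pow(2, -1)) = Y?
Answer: 153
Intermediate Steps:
Function('D')(f, Y) = Mul(-2, Y)
Function('m')(E, r) = Mul(8, E) (Function('m')(E, r) = Mul(-4, Mul(-2, E)) = Mul(8, E))
c = Rational(-1, 8) (c = Pow(Mul(8, -1), -1) = Pow(-8, -1) = Rational(-1, 8) ≈ -0.12500)
Mul(Mul(-34, c), 36) = Mul(Mul(-34, Rational(-1, 8)), 36) = Mul(Rational(17, 4), 36) = 153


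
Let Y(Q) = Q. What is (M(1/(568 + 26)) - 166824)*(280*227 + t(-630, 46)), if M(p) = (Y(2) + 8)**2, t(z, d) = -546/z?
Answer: -158956829012/15 ≈ -1.0597e+10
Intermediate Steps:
M(p) = 100 (M(p) = (2 + 8)**2 = 10**2 = 100)
(M(1/(568 + 26)) - 166824)*(280*227 + t(-630, 46)) = (100 - 166824)*(280*227 - 546/(-630)) = -166724*(63560 - 546*(-1/630)) = -166724*(63560 + 13/15) = -166724*953413/15 = -158956829012/15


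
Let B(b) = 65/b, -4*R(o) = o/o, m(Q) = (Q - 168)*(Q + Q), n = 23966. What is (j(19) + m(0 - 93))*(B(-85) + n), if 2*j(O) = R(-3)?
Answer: 158224211103/136 ≈ 1.1634e+9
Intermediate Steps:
m(Q) = 2*Q*(-168 + Q) (m(Q) = (-168 + Q)*(2*Q) = 2*Q*(-168 + Q))
R(o) = -¼ (R(o) = -o/(4*o) = -¼*1 = -¼)
j(O) = -⅛ (j(O) = (½)*(-¼) = -⅛)
(j(19) + m(0 - 93))*(B(-85) + n) = (-⅛ + 2*(0 - 93)*(-168 + (0 - 93)))*(65/(-85) + 23966) = (-⅛ + 2*(-93)*(-168 - 93))*(65*(-1/85) + 23966) = (-⅛ + 2*(-93)*(-261))*(-13/17 + 23966) = (-⅛ + 48546)*(407409/17) = (388367/8)*(407409/17) = 158224211103/136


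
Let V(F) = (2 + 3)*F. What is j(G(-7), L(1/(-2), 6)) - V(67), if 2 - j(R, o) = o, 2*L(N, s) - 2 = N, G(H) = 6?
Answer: -1335/4 ≈ -333.75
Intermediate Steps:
L(N, s) = 1 + N/2
j(R, o) = 2 - o
V(F) = 5*F
j(G(-7), L(1/(-2), 6)) - V(67) = (2 - (1 + (1/2)/(-2))) - 5*67 = (2 - (1 + (1/2)*(-1/2))) - 1*335 = (2 - (1 - 1/4)) - 335 = (2 - 1*3/4) - 335 = (2 - 3/4) - 335 = 5/4 - 335 = -1335/4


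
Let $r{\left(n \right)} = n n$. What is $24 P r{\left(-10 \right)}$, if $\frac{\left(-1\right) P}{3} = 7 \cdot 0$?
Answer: $0$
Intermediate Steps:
$r{\left(n \right)} = n^{2}$
$P = 0$ ($P = - 3 \cdot 7 \cdot 0 = \left(-3\right) 0 = 0$)
$24 P r{\left(-10 \right)} = 24 \cdot 0 \left(-10\right)^{2} = 0 \cdot 100 = 0$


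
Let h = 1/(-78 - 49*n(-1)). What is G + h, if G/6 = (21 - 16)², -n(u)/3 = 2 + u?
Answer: 10351/69 ≈ 150.01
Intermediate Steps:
n(u) = -6 - 3*u (n(u) = -3*(2 + u) = -6 - 3*u)
h = 1/69 (h = 1/(-78 - 49*(-6 - 3*(-1))) = 1/(-78 - 49*(-6 + 3)) = 1/(-78 - 49*(-3)) = 1/(-78 + 147) = 1/69 ≈ 0.014493)
G = 150 (G = 6*(21 - 16)² = 6*5² = 6*25 = 150)
G + h = 150 + 1/69 = 10351/69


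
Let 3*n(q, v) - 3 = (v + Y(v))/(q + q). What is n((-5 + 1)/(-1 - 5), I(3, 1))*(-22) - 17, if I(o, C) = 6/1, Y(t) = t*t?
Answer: -270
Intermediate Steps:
Y(t) = t²
I(o, C) = 6 (I(o, C) = 6*1 = 6)
n(q, v) = 1 + (v + v²)/(6*q) (n(q, v) = 1 + ((v + v²)/(q + q))/3 = 1 + ((v + v²)/((2*q)))/3 = 1 + ((v + v²)*(1/(2*q)))/3 = 1 + ((v + v²)/(2*q))/3 = 1 + (v + v²)/(6*q))
n((-5 + 1)/(-1 - 5), I(3, 1))*(-22) - 17 = ((6 + 6² + 6*((-5 + 1)/(-1 - 5)))/(6*(((-5 + 1)/(-1 - 5)))))*(-22) - 17 = ((6 + 36 + 6*(-4/(-6)))/(6*((-4/(-6)))))*(-22) - 17 = ((6 + 36 + 6*(-4*(-⅙)))/(6*((-4*(-⅙)))))*(-22) - 17 = ((6 + 36 + 6*(⅔))/(6*(⅔)))*(-22) - 17 = ((⅙)*(3/2)*(6 + 36 + 4))*(-22) - 17 = ((⅙)*(3/2)*46)*(-22) - 17 = (23/2)*(-22) - 17 = -253 - 17 = -270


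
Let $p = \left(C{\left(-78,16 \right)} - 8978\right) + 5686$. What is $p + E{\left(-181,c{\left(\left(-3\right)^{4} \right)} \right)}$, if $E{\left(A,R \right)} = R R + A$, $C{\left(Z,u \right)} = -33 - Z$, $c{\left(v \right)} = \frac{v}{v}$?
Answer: $-3427$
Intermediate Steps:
$c{\left(v \right)} = 1$
$E{\left(A,R \right)} = A + R^{2}$ ($E{\left(A,R \right)} = R^{2} + A = A + R^{2}$)
$p = -3247$ ($p = \left(\left(-33 - -78\right) - 8978\right) + 5686 = \left(\left(-33 + 78\right) - 8978\right) + 5686 = \left(45 - 8978\right) + 5686 = -8933 + 5686 = -3247$)
$p + E{\left(-181,c{\left(\left(-3\right)^{4} \right)} \right)} = -3247 - \left(181 - 1^{2}\right) = -3247 + \left(-181 + 1\right) = -3247 - 180 = -3427$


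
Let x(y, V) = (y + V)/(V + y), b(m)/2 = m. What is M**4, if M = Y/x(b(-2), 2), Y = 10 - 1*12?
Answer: 16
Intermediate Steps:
b(m) = 2*m
x(y, V) = 1 (x(y, V) = (V + y)/(V + y) = 1)
Y = -2 (Y = 10 - 12 = -2)
M = -2 (M = -2/1 = -2*1 = -2)
M**4 = (-2)**4 = 16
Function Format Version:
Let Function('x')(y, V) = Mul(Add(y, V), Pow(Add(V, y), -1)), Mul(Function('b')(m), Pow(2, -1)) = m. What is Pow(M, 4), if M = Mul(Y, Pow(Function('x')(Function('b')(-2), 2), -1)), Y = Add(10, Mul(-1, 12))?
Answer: 16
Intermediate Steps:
Function('b')(m) = Mul(2, m)
Function('x')(y, V) = 1 (Function('x')(y, V) = Mul(Add(V, y), Pow(Add(V, y), -1)) = 1)
Y = -2 (Y = Add(10, -12) = -2)
M = -2 (M = Mul(-2, Pow(1, -1)) = Mul(-2, 1) = -2)
Pow(M, 4) = Pow(-2, 4) = 16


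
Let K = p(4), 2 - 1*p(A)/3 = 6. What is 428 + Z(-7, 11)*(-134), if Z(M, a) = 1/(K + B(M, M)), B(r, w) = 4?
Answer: 1779/4 ≈ 444.75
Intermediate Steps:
p(A) = -12 (p(A) = 6 - 3*6 = 6 - 18 = -12)
K = -12
Z(M, a) = -1/8 (Z(M, a) = 1/(-12 + 4) = 1/(-8) = -1/8)
428 + Z(-7, 11)*(-134) = 428 - 1/8*(-134) = 428 + 67/4 = 1779/4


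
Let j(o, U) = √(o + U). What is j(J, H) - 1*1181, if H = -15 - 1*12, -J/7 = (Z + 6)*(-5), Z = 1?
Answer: -1181 + √218 ≈ -1166.2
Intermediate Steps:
J = 245 (J = -7*(1 + 6)*(-5) = -49*(-5) = -7*(-35) = 245)
H = -27 (H = -15 - 12 = -27)
j(o, U) = √(U + o)
j(J, H) - 1*1181 = √(-27 + 245) - 1*1181 = √218 - 1181 = -1181 + √218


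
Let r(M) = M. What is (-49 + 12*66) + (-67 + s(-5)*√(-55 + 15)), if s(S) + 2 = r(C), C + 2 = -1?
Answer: 676 - 10*I*√10 ≈ 676.0 - 31.623*I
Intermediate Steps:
C = -3 (C = -2 - 1 = -3)
s(S) = -5 (s(S) = -2 - 3 = -5)
(-49 + 12*66) + (-67 + s(-5)*√(-55 + 15)) = (-49 + 12*66) + (-67 - 5*√(-55 + 15)) = (-49 + 792) + (-67 - 10*I*√10) = 743 + (-67 - 10*I*√10) = 676 - 10*I*√10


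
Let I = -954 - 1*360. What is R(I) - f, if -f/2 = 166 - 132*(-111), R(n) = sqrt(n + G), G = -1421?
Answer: 29636 + I*sqrt(2735) ≈ 29636.0 + 52.297*I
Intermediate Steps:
I = -1314 (I = -954 - 360 = -1314)
R(n) = sqrt(-1421 + n) (R(n) = sqrt(n - 1421) = sqrt(-1421 + n))
f = -29636 (f = -2*(166 - 132*(-111)) = -2*(166 + 14652) = -2*14818 = -29636)
R(I) - f = sqrt(-1421 - 1314) - 1*(-29636) = sqrt(-2735) + 29636 = I*sqrt(2735) + 29636 = 29636 + I*sqrt(2735)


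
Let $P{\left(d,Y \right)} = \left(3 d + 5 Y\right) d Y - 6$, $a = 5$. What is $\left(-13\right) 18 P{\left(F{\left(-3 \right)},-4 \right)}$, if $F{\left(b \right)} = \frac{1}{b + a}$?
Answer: $-7254$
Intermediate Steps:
$F{\left(b \right)} = \frac{1}{5 + b}$ ($F{\left(b \right)} = \frac{1}{b + 5} = \frac{1}{5 + b}$)
$P{\left(d,Y \right)} = -6 + Y d \left(3 d + 5 Y\right)$ ($P{\left(d,Y \right)} = d \left(3 d + 5 Y\right) Y - 6 = Y d \left(3 d + 5 Y\right) - 6 = -6 + Y d \left(3 d + 5 Y\right)$)
$\left(-13\right) 18 P{\left(F{\left(-3 \right)},-4 \right)} = \left(-13\right) 18 \left(-6 + 3 \left(-4\right) \left(\frac{1}{5 - 3}\right)^{2} + \frac{5 \left(-4\right)^{2}}{5 - 3}\right) = - 234 \left(-6 + 3 \left(-4\right) \left(\frac{1}{2}\right)^{2} + 5 \cdot \frac{1}{2} \cdot 16\right) = - 234 \left(-6 + 3 \left(-4\right) \frac{1}{4} + 40\right) = - 234 \left(-6 - 3 + 40\right) = \left(-234\right) 31 = -7254$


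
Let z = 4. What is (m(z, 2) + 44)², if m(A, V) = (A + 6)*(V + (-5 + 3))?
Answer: 1936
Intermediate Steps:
m(A, V) = (-2 + V)*(6 + A) (m(A, V) = (6 + A)*(V - 2) = (6 + A)*(-2 + V) = (-2 + V)*(6 + A))
(m(z, 2) + 44)² = ((-12 - 2*4 + 6*2 + 4*2) + 44)² = ((-12 - 8 + 12 + 8) + 44)² = (0 + 44)² = 44² = 1936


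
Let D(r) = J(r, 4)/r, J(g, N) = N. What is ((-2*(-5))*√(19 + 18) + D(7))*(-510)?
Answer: -2040/7 - 5100*√37 ≈ -31314.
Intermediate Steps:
D(r) = 4/r
((-2*(-5))*√(19 + 18) + D(7))*(-510) = ((-2*(-5))*√(19 + 18) + 4/7)*(-510) = (10*√37 + 4*(⅐))*(-510) = (10*√37 + 4/7)*(-510) = (4/7 + 10*√37)*(-510) = -2040/7 - 5100*√37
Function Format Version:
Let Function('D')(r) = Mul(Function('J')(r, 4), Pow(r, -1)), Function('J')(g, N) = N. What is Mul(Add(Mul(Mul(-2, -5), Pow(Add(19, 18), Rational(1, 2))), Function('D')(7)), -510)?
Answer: Add(Rational(-2040, 7), Mul(-5100, Pow(37, Rational(1, 2)))) ≈ -31314.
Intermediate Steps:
Function('D')(r) = Mul(4, Pow(r, -1))
Mul(Add(Mul(Mul(-2, -5), Pow(Add(19, 18), Rational(1, 2))), Function('D')(7)), -510) = Mul(Add(Mul(Mul(-2, -5), Pow(Add(19, 18), Rational(1, 2))), Mul(4, Pow(7, -1))), -510) = Mul(Add(Mul(10, Pow(37, Rational(1, 2))), Mul(4, Rational(1, 7))), -510) = Mul(Add(Mul(10, Pow(37, Rational(1, 2))), Rational(4, 7)), -510) = Mul(Add(Rational(4, 7), Mul(10, Pow(37, Rational(1, 2)))), -510) = Add(Rational(-2040, 7), Mul(-5100, Pow(37, Rational(1, 2))))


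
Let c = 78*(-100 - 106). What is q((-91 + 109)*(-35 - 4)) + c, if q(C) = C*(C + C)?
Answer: 969540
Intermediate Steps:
q(C) = 2*C**2 (q(C) = C*(2*C) = 2*C**2)
c = -16068 (c = 78*(-206) = -16068)
q((-91 + 109)*(-35 - 4)) + c = 2*((-91 + 109)*(-35 - 4))**2 - 16068 = 2*(18*(-39))**2 - 16068 = 2*(-702)**2 - 16068 = 2*492804 - 16068 = 985608 - 16068 = 969540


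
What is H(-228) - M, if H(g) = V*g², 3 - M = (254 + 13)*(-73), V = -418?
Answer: -21748806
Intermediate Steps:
M = 19494 (M = 3 - (254 + 13)*(-73) = 3 - 267*(-73) = 3 - 1*(-19491) = 3 + 19491 = 19494)
H(g) = -418*g²
H(-228) - M = -418*(-228)² - 1*19494 = -418*51984 - 19494 = -21729312 - 19494 = -21748806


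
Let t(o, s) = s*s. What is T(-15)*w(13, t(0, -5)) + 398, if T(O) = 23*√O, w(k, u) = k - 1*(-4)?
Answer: 398 + 391*I*√15 ≈ 398.0 + 1514.3*I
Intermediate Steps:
t(o, s) = s²
w(k, u) = 4 + k (w(k, u) = k + 4 = 4 + k)
T(-15)*w(13, t(0, -5)) + 398 = (23*√(-15))*(4 + 13) + 398 = (23*(I*√15))*17 + 398 = (23*I*√15)*17 + 398 = 391*I*√15 + 398 = 398 + 391*I*√15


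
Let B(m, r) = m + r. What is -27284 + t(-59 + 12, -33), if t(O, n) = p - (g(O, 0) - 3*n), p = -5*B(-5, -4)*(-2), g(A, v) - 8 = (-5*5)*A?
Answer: -28656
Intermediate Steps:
g(A, v) = 8 - 25*A (g(A, v) = 8 + (-5*5)*A = 8 - 25*A)
p = -90 (p = -5*(-5 - 4)*(-2) = -5*(-9)*(-2) = 45*(-2) = -90)
t(O, n) = -98 + 3*n + 25*O (t(O, n) = -90 - ((8 - 25*O) - 3*n) = -90 - (8 - 25*O - 3*n) = -90 + (-8 + 3*n + 25*O) = -98 + 3*n + 25*O)
-27284 + t(-59 + 12, -33) = -27284 + (-98 + 3*(-33) + 25*(-59 + 12)) = -27284 + (-98 - 99 + 25*(-47)) = -27284 + (-98 - 99 - 1175) = -27284 - 1372 = -28656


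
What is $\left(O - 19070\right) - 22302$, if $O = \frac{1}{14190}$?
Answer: $- \frac{587068679}{14190} \approx -41372.0$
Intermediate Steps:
$O = \frac{1}{14190} \approx 7.0472 \cdot 10^{-5}$
$\left(O - 19070\right) - 22302 = \left(\frac{1}{14190} - 19070\right) - 22302 = - \frac{270603299}{14190} - 22302 = - \frac{587068679}{14190}$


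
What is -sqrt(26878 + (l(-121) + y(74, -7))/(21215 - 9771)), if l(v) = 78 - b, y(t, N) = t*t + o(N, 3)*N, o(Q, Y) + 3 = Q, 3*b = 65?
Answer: -sqrt(7920326336649)/17166 ≈ -163.95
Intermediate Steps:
b = 65/3 (b = (1/3)*65 = 65/3 ≈ 21.667)
o(Q, Y) = -3 + Q
y(t, N) = t**2 + N*(-3 + N) (y(t, N) = t*t + (-3 + N)*N = t**2 + N*(-3 + N))
l(v) = 169/3 (l(v) = 78 - 1*65/3 = 78 - 65/3 = 169/3)
-sqrt(26878 + (l(-121) + y(74, -7))/(21215 - 9771)) = -sqrt(26878 + (169/3 + (74**2 - 7*(-3 - 7)))/(21215 - 9771)) = -sqrt(26878 + (169/3 + (5476 - 7*(-10)))/11444) = -sqrt(26878 + (169/3 + (5476 + 70))*(1/11444)) = -sqrt(26878 + (169/3 + 5546)*(1/11444)) = -sqrt(26878 + (16807/3)*(1/11444)) = -sqrt(26878 + 16807/34332) = -sqrt(922792303/34332) = -sqrt(7920326336649)/17166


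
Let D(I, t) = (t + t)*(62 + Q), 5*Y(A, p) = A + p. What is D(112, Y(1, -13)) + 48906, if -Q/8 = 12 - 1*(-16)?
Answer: 248418/5 ≈ 49684.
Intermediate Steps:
Q = -224 (Q = -8*(12 - 1*(-16)) = -8*(12 + 16) = -8*28 = -224)
Y(A, p) = A/5 + p/5 (Y(A, p) = (A + p)/5 = A/5 + p/5)
D(I, t) = -324*t (D(I, t) = (t + t)*(62 - 224) = (2*t)*(-162) = -324*t)
D(112, Y(1, -13)) + 48906 = -324*((⅕)*1 + (⅕)*(-13)) + 48906 = -324*(⅕ - 13/5) + 48906 = -324*(-12/5) + 48906 = 3888/5 + 48906 = 248418/5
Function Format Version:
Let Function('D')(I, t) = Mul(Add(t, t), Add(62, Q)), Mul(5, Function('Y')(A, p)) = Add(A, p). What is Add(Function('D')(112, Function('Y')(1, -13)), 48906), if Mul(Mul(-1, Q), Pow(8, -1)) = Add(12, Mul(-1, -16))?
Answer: Rational(248418, 5) ≈ 49684.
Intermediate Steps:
Q = -224 (Q = Mul(-8, Add(12, Mul(-1, -16))) = Mul(-8, Add(12, 16)) = Mul(-8, 28) = -224)
Function('Y')(A, p) = Add(Mul(Rational(1, 5), A), Mul(Rational(1, 5), p)) (Function('Y')(A, p) = Mul(Rational(1, 5), Add(A, p)) = Add(Mul(Rational(1, 5), A), Mul(Rational(1, 5), p)))
Function('D')(I, t) = Mul(-324, t) (Function('D')(I, t) = Mul(Add(t, t), Add(62, -224)) = Mul(Mul(2, t), -162) = Mul(-324, t))
Add(Function('D')(112, Function('Y')(1, -13)), 48906) = Add(Mul(-324, Add(Mul(Rational(1, 5), 1), Mul(Rational(1, 5), -13))), 48906) = Add(Mul(-324, Add(Rational(1, 5), Rational(-13, 5))), 48906) = Add(Mul(-324, Rational(-12, 5)), 48906) = Add(Rational(3888, 5), 48906) = Rational(248418, 5)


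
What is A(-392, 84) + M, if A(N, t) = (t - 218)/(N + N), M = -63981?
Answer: -25080485/392 ≈ -63981.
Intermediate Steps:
A(N, t) = (-218 + t)/(2*N) (A(N, t) = (-218 + t)/((2*N)) = (-218 + t)*(1/(2*N)) = (-218 + t)/(2*N))
A(-392, 84) + M = (½)*(-218 + 84)/(-392) - 63981 = (½)*(-1/392)*(-134) - 63981 = 67/392 - 63981 = -25080485/392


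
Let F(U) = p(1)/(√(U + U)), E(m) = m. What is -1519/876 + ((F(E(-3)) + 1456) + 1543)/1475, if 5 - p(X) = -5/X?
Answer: 386599/1292100 - I*√6/885 ≈ 0.2992 - 0.0027678*I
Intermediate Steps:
p(X) = 5 + 5/X (p(X) = 5 - (-5)/X = 5 + 5/X)
F(U) = 5*√2/√U (F(U) = (5 + 5/1)/(√(U + U)) = (5 + 5*1)/(√(2*U)) = (5 + 5)/((√2*√U)) = 10*(√2/(2*√U)) = 5*√2/√U)
-1519/876 + ((F(E(-3)) + 1456) + 1543)/1475 = -1519/876 + ((5*√2/√(-3) + 1456) + 1543)/1475 = -1519*1/876 + ((5*√2*(-I*√3/3) + 1456) + 1543)*(1/1475) = -1519/876 + ((-5*I*√6/3 + 1456) + 1543)*(1/1475) = -1519/876 + ((1456 - 5*I*√6/3) + 1543)*(1/1475) = -1519/876 + (2999 - 5*I*√6/3)*(1/1475) = -1519/876 + (2999/1475 - I*√6/885) = 386599/1292100 - I*√6/885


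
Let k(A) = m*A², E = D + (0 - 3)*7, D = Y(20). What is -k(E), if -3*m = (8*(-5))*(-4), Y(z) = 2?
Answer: 57760/3 ≈ 19253.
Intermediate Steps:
D = 2
m = -160/3 (m = -8*(-5)*(-4)/3 = -(-40)*(-4)/3 = -⅓*160 = -160/3 ≈ -53.333)
E = -19 (E = 2 + (0 - 3)*7 = 2 - 3*7 = 2 - 21 = -19)
k(A) = -160*A²/3
-k(E) = -(-160)*(-19)²/3 = -(-160)*361/3 = -1*(-57760/3) = 57760/3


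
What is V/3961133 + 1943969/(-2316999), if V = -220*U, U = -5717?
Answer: -435103403147/834358290897 ≈ -0.52148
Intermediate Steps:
V = 1257740 (V = -220*(-5717) = 1257740)
V/3961133 + 1943969/(-2316999) = 1257740/3961133 + 1943969/(-2316999) = 1257740*(1/3961133) + 1943969*(-1/2316999) = 114340/360103 - 1943969/2316999 = -435103403147/834358290897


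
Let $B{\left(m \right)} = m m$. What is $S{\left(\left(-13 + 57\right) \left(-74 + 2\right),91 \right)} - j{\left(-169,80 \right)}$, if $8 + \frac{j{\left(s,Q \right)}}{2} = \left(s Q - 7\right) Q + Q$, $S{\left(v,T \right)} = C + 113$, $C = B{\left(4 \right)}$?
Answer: $2164305$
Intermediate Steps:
$B{\left(m \right)} = m^{2}$
$C = 16$ ($C = 4^{2} = 16$)
$S{\left(v,T \right)} = 129$ ($S{\left(v,T \right)} = 16 + 113 = 129$)
$j{\left(s,Q \right)} = -16 + 2 Q + 2 Q \left(-7 + Q s\right)$ ($j{\left(s,Q \right)} = -16 + 2 \left(\left(s Q - 7\right) Q + Q\right) = -16 + 2 \left(\left(Q s - 7\right) Q + Q\right) = -16 + 2 \left(\left(-7 + Q s\right) Q + Q\right) = -16 + 2 \left(Q \left(-7 + Q s\right) + Q\right) = -16 + 2 \left(Q + Q \left(-7 + Q s\right)\right) = -16 + \left(2 Q + 2 Q \left(-7 + Q s\right)\right) = -16 + 2 Q + 2 Q \left(-7 + Q s\right)$)
$S{\left(\left(-13 + 57\right) \left(-74 + 2\right),91 \right)} - j{\left(-169,80 \right)} = 129 - \left(-16 - 960 + 2 \left(-169\right) 80^{2}\right) = 129 - \left(-16 - 960 + 2 \left(-169\right) 6400\right) = 129 - \left(-16 - 960 - 2163200\right) = 129 - -2164176 = 129 + 2164176 = 2164305$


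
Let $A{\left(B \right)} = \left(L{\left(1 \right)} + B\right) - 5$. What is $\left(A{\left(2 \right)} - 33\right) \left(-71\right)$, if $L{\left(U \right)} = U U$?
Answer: $2485$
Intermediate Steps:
$L{\left(U \right)} = U^{2}$
$A{\left(B \right)} = -4 + B$ ($A{\left(B \right)} = \left(1^{2} + B\right) - 5 = \left(1 + B\right) - 5 = -4 + B$)
$\left(A{\left(2 \right)} - 33\right) \left(-71\right) = \left(\left(-4 + 2\right) - 33\right) \left(-71\right) = \left(-2 - 33\right) \left(-71\right) = \left(-35\right) \left(-71\right) = 2485$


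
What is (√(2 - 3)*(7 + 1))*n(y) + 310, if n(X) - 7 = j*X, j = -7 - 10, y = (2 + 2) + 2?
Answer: 310 - 760*I ≈ 310.0 - 760.0*I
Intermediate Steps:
y = 6 (y = 4 + 2 = 6)
j = -17
n(X) = 7 - 17*X
(√(2 - 3)*(7 + 1))*n(y) + 310 = (√(2 - 3)*(7 + 1))*(7 - 17*6) + 310 = (√(-1)*8)*(7 - 102) + 310 = (I*8)*(-95) + 310 = (8*I)*(-95) + 310 = -760*I + 310 = 310 - 760*I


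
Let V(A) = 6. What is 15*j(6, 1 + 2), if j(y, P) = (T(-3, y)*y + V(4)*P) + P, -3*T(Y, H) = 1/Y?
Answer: 325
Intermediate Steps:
T(Y, H) = -1/(3*Y)
j(y, P) = 7*P + y/9 (j(y, P) = ((-⅓/(-3))*y + 6*P) + P = ((-⅓*(-⅓))*y + 6*P) + P = (y/9 + 6*P) + P = (6*P + y/9) + P = 7*P + y/9)
15*j(6, 1 + 2) = 15*(7*(1 + 2) + (⅑)*6) = 15*(7*3 + ⅔) = 15*(21 + ⅔) = 15*(65/3) = 325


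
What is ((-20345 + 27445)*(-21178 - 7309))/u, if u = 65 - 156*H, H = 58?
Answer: 202257700/8983 ≈ 22516.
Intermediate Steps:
u = -8983 (u = 65 - 156*58 = 65 - 9048 = -8983)
((-20345 + 27445)*(-21178 - 7309))/u = ((-20345 + 27445)*(-21178 - 7309))/(-8983) = (7100*(-28487))*(-1/8983) = -202257700*(-1/8983) = 202257700/8983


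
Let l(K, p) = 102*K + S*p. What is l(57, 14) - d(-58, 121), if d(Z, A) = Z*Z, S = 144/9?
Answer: 2674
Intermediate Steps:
S = 16 (S = 144*(⅑) = 16)
l(K, p) = 16*p + 102*K (l(K, p) = 102*K + 16*p = 16*p + 102*K)
d(Z, A) = Z²
l(57, 14) - d(-58, 121) = (16*14 + 102*57) - 1*(-58)² = (224 + 5814) - 1*3364 = 6038 - 3364 = 2674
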